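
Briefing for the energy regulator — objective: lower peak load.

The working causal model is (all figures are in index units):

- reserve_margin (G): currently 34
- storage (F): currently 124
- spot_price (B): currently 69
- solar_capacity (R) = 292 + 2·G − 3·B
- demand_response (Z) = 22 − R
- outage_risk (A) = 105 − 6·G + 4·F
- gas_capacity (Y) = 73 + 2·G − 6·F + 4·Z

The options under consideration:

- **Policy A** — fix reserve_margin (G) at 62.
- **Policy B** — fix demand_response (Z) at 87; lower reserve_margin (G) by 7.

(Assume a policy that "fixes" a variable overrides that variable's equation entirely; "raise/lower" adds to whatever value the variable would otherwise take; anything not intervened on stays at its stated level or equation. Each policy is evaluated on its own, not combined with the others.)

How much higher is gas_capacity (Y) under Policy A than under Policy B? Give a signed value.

-1026

Policy A (G := 62):
  G = 62
  F = 124
  B = 69
  R = 292 + 2·62 − 3·69 = 209
  Z = 22 − 209 = -187
  Y = 73 + 2·62 − 6·124 + 4·(-187) = -1295
Policy B (Z := 87, G − 7):
  G = 34 − 7 = 27
  F = 124
  B = 69
  R = 292 + 2·27 − 3·69 = 139
  Z = 87
  Y = 73 + 2·27 − 6·124 + 4·87 = -269
Y: -1295 − (-269) = -1026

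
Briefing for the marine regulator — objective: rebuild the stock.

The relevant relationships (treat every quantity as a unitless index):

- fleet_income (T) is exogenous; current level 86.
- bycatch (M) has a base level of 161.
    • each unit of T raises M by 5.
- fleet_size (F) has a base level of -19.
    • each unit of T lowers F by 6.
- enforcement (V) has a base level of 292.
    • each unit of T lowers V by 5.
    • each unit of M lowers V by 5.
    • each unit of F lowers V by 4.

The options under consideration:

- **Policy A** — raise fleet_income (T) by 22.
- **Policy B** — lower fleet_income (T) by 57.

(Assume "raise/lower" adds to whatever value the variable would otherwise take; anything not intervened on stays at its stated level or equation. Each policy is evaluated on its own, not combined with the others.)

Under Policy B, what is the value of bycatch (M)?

306

Policy B (T − 57):
  T = 86 − 57 = 29
  M = 161 + 5·29 = 306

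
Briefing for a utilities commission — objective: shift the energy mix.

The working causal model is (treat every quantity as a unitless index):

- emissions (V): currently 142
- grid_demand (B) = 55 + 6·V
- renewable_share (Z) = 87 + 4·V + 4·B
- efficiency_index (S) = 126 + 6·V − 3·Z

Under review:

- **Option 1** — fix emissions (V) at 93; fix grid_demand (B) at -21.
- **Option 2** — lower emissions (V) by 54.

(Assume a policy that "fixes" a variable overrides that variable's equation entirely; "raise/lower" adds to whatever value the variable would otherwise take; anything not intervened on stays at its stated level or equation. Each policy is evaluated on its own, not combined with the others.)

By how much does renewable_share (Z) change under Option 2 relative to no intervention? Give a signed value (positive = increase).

-1512

Baseline:
  V = 142
  B = 55 + 6·142 = 907
  Z = 87 + 4·142 + 4·907 = 4283
Option 2 (V − 54):
  V = 142 − 54 = 88
  B = 55 + 6·88 = 583
  Z = 87 + 4·88 + 4·583 = 2771
Change in Z: 2771 − 4283 = -1512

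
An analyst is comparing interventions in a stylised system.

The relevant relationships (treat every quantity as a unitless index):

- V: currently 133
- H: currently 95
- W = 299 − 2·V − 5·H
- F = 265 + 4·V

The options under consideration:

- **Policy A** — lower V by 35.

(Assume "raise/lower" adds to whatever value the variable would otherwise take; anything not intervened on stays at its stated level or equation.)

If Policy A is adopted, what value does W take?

Policy A (V − 35):
  V = 133 − 35 = 98
  H = 95
  W = 299 − 2·98 − 5·95 = -372

-372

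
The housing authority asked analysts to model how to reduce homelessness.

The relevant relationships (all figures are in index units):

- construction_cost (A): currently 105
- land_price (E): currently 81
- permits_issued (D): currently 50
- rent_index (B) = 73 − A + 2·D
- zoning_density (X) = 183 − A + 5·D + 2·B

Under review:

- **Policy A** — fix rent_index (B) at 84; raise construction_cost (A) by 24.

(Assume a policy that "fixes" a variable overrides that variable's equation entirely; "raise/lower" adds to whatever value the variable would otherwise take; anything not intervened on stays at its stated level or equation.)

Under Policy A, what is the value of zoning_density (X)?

472

Policy A (B := 84, A + 24):
  A = 105 + 24 = 129
  D = 50
  B = 84
  X = 183 − 129 + 5·50 + 2·84 = 472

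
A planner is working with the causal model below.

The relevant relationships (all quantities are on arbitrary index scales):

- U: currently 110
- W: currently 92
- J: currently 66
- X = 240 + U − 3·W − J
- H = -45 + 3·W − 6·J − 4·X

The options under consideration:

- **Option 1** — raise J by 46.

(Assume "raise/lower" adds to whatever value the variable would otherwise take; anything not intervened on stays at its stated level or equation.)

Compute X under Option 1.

-38

Option 1 (J + 46):
  U = 110
  W = 92
  J = 66 + 46 = 112
  X = 240 + 110 − 3·92 − 112 = -38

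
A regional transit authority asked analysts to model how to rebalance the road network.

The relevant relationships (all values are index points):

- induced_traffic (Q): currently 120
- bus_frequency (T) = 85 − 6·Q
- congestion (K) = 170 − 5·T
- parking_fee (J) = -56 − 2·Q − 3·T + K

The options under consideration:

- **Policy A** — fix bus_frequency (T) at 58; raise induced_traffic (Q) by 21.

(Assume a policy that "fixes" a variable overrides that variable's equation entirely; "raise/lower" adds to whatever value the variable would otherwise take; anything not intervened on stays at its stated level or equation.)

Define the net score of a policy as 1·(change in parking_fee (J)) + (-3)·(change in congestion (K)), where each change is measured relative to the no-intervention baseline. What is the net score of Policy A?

4809

Baseline:
  Q = 120
  T = 85 − 6·120 = -635
  K = 170 − 5·(-635) = 3345
  J = -56 − 2·120 − 3·(-635) + 3345 = 4954
Policy A (T := 58, Q + 21):
  Q = 120 + 21 = 141
  T = 58
  K = 170 − 5·58 = -120
  J = -56 − 2·141 − 3·58 + (-120) = -632
ΔJ = -632 − 4954 = -5586; ΔK = -120 − 3345 = -3465
Score = 1·(-5586) + (-3)·(-3465) = 4809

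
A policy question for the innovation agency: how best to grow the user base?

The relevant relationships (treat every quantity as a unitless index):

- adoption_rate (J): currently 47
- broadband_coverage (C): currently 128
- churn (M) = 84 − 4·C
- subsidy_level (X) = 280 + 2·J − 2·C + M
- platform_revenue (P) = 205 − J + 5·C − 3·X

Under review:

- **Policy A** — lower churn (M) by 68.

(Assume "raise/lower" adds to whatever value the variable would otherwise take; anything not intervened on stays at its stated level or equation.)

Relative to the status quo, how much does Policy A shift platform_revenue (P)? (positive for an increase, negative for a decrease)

204

Baseline:
  J = 47
  C = 128
  M = 84 − 4·128 = -428
  X = 280 + 2·47 − 2·128 + (-428) = -310
  P = 205 − 47 + 5·128 − 3·(-310) = 1728
Policy A (M − 68):
  J = 47
  C = 128
  M = 84 − 4·128 (−68 from intervention) = -496
  X = 280 + 2·47 − 2·128 + (-496) = -378
  P = 205 − 47 + 5·128 − 3·(-378) = 1932
Change in P: 1932 − 1728 = 204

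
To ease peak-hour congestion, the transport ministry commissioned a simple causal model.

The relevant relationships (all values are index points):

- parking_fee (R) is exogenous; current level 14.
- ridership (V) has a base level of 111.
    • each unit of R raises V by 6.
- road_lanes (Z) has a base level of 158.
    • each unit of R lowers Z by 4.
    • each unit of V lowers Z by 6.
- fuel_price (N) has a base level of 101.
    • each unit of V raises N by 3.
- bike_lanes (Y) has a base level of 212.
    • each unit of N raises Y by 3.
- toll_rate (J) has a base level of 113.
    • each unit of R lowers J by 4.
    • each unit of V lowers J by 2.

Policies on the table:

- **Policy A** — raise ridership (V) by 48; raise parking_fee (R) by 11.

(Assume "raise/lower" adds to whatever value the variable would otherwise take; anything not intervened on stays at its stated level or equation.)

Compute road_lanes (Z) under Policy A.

-1796

Policy A (V + 48, R + 11):
  R = 14 + 11 = 25
  V = 111 + 6·25 (+48 from intervention) = 309
  Z = 158 − 4·25 − 6·309 = -1796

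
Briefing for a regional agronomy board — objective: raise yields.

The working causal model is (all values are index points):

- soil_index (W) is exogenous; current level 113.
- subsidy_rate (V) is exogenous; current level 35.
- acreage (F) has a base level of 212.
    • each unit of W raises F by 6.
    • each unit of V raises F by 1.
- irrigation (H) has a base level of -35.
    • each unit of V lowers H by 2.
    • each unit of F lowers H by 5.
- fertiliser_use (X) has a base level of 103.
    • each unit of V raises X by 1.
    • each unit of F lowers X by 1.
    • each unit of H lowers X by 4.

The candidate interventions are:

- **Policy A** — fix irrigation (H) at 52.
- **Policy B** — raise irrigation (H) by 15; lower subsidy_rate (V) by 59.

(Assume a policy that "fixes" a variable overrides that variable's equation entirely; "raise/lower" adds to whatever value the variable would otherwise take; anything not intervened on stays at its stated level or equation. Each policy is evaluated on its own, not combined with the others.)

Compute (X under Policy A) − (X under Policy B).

-17416

Policy A (H := 52):
  W = 113
  V = 35
  F = 212 + 6·113 + 35 = 925
  H = 52
  X = 103 + 35 − 925 − 4·52 = -995
Policy B (H + 15, V − 59):
  W = 113
  V = 35 − 59 = -24
  F = 212 + 6·113 + (-24) = 866
  H = -35 − 2·(-24) − 5·866 (+15 from intervention) = -4302
  X = 103 + (-24) − 866 − 4·(-4302) = 16421
X: -995 − 16421 = -17416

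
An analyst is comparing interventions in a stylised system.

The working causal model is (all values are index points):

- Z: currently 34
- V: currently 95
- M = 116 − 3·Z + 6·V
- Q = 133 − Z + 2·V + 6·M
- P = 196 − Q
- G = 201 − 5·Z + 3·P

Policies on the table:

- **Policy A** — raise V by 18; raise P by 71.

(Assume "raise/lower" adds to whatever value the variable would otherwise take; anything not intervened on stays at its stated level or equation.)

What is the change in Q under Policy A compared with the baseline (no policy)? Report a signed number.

Baseline:
  Z = 34
  V = 95
  M = 116 − 3·34 + 6·95 = 584
  Q = 133 − 34 + 2·95 + 6·584 = 3793
Policy A (V + 18, P + 71):
  Z = 34
  V = 95 + 18 = 113
  M = 116 − 3·34 + 6·113 = 692
  Q = 133 − 34 + 2·113 + 6·692 = 4477
Change in Q: 4477 − 3793 = 684

684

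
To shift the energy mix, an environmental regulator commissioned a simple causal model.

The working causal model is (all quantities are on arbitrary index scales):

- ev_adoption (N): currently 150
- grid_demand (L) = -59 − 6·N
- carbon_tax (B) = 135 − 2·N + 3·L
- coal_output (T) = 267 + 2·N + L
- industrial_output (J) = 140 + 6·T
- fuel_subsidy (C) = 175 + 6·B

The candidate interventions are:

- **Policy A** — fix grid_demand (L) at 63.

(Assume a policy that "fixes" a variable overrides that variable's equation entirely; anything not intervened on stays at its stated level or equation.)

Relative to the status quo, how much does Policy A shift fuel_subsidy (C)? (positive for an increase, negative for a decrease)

Baseline:
  N = 150
  L = -59 − 6·150 = -959
  B = 135 − 2·150 + 3·(-959) = -3042
  C = 175 + 6·(-3042) = -18077
Policy A (L := 63):
  N = 150
  L = 63
  B = 135 − 2·150 + 3·63 = 24
  C = 175 + 6·24 = 319
Change in C: 319 − (-18077) = 18396

18396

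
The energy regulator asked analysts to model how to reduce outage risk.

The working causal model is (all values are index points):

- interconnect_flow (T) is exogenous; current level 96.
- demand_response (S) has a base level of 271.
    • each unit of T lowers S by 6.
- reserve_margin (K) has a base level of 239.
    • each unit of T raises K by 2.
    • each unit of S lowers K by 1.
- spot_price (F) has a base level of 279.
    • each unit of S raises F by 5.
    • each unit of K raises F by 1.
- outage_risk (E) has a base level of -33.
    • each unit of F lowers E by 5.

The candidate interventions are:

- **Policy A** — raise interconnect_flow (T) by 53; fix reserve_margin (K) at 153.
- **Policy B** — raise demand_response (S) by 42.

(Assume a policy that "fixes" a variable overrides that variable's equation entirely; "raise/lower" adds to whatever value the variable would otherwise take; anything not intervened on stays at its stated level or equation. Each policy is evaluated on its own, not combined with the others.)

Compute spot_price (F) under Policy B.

Policy B (S + 42):
  T = 96
  S = 271 − 6·96 (+42 from intervention) = -263
  K = 239 + 2·96 − (-263) = 694
  F = 279 + 5·(-263) + 694 = -342

-342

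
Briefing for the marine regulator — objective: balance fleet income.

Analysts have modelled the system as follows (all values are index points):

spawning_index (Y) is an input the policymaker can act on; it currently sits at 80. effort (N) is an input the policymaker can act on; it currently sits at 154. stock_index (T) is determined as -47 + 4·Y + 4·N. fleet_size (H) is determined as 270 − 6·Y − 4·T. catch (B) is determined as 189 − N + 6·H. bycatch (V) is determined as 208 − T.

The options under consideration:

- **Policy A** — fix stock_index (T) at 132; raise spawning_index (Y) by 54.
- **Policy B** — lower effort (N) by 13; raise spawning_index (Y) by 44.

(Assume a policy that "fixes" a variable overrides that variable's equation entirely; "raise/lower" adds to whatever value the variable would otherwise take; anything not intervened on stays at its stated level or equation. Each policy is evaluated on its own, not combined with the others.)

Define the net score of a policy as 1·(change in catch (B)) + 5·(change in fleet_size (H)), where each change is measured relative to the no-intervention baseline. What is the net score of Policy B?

-8347

Baseline:
  Y = 80
  N = 154
  T = -47 + 4·80 + 4·154 = 889
  H = 270 − 6·80 − 4·889 = -3766
  B = 189 − 154 + 6·(-3766) = -22561
Policy B (N − 13, Y + 44):
  Y = 80 + 44 = 124
  N = 154 − 13 = 141
  T = -47 + 4·124 + 4·141 = 1013
  H = 270 − 6·124 − 4·1013 = -4526
  B = 189 − 141 + 6·(-4526) = -27108
ΔB = -27108 − (-22561) = -4547; ΔH = -4526 − (-3766) = -760
Score = 1·(-4547) + 5·(-760) = -8347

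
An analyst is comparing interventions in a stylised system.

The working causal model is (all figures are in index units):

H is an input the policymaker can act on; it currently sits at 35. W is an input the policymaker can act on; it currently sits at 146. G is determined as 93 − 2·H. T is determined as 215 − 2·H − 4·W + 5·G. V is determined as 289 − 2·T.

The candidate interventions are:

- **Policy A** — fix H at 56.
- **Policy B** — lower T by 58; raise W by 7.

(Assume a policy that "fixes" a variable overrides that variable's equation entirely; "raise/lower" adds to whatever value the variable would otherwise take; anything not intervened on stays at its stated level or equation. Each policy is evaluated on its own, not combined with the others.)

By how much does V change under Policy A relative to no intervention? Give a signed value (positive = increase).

Baseline:
  H = 35
  W = 146
  G = 93 − 2·35 = 23
  T = 215 − 2·35 − 4·146 + 5·23 = -324
  V = 289 − 2·(-324) = 937
Policy A (H := 56):
  H = 56
  W = 146
  G = 93 − 2·56 = -19
  T = 215 − 2·56 − 4·146 + 5·(-19) = -576
  V = 289 − 2·(-576) = 1441
Change in V: 1441 − 937 = 504

504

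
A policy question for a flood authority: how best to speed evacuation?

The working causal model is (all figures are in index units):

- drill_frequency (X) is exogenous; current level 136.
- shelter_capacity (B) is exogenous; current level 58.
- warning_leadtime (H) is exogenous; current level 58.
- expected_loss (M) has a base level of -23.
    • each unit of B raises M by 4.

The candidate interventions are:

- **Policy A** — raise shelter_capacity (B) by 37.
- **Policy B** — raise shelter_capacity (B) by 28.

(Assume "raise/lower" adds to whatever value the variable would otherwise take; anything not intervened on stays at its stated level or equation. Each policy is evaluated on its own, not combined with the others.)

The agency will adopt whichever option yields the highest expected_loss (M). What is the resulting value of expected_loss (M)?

Policy A (B + 37):
  B = 58 + 37 = 95
  M = -23 + 4·95 = 357
Policy B (B + 28):
  B = 58 + 28 = 86
  M = -23 + 4·86 = 321
Comparing — Policy A: M=357, Policy B: M=321. Highest is 357 (Policy A).

357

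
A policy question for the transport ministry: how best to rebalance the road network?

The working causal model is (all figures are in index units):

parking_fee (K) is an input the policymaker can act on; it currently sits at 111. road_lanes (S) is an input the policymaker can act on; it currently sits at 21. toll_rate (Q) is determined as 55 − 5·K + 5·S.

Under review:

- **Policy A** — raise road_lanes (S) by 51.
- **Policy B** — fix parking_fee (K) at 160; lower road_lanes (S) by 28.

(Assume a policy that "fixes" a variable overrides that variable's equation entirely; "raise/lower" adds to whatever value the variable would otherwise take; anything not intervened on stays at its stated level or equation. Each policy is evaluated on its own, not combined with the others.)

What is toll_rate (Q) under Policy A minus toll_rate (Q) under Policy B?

Policy A (S + 51):
  K = 111
  S = 21 + 51 = 72
  Q = 55 − 5·111 + 5·72 = -140
Policy B (K := 160, S − 28):
  K = 160
  S = 21 − 28 = -7
  Q = 55 − 5·160 + 5·(-7) = -780
Q: -140 − (-780) = 640

640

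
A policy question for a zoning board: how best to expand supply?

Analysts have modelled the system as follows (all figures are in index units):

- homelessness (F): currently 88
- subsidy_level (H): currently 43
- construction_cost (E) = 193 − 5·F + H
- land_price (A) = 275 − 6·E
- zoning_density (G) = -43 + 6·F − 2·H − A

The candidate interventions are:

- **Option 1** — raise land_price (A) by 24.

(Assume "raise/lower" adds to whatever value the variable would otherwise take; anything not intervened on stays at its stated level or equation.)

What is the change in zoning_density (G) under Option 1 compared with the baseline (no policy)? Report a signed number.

Baseline:
  F = 88
  H = 43
  E = 193 − 5·88 + 43 = -204
  A = 275 − 6·(-204) = 1499
  G = -43 + 6·88 − 2·43 − 1499 = -1100
Option 1 (A + 24):
  F = 88
  H = 43
  E = 193 − 5·88 + 43 = -204
  A = 275 − 6·(-204) (+24 from intervention) = 1523
  G = -43 + 6·88 − 2·43 − 1523 = -1124
Change in G: -1124 − (-1100) = -24

-24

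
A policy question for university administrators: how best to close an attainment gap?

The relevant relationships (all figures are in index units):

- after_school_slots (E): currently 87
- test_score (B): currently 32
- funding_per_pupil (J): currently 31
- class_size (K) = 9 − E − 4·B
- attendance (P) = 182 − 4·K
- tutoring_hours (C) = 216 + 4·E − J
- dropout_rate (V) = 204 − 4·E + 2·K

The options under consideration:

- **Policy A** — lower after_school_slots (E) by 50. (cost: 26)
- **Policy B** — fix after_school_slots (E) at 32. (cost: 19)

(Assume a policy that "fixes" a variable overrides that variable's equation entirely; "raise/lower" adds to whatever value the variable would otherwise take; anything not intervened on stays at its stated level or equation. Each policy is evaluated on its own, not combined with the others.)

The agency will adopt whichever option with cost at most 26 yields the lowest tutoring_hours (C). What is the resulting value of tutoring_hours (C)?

313

Policy A (E − 50):
  E = 87 − 50 = 37
  J = 31
  C = 216 + 4·37 − 31 = 333
Policy B (E := 32):
  E = 32
  J = 31
  C = 216 + 4·32 − 31 = 313
Comparing — Policy A: C=333, Policy B: C=313. Lowest is 313 (Policy B).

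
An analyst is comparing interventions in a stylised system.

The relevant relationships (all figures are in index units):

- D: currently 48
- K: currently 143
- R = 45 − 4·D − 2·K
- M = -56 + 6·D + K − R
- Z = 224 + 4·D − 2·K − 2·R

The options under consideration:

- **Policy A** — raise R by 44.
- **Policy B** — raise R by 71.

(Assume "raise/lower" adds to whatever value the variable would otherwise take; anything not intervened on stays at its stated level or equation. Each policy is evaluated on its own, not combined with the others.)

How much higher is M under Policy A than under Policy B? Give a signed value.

Policy A (R + 44):
  D = 48
  K = 143
  R = 45 − 4·48 − 2·143 (+44 from intervention) = -389
  M = -56 + 6·48 + 143 − (-389) = 764
Policy B (R + 71):
  D = 48
  K = 143
  R = 45 − 4·48 − 2·143 (+71 from intervention) = -362
  M = -56 + 6·48 + 143 − (-362) = 737
M: 764 − 737 = 27

27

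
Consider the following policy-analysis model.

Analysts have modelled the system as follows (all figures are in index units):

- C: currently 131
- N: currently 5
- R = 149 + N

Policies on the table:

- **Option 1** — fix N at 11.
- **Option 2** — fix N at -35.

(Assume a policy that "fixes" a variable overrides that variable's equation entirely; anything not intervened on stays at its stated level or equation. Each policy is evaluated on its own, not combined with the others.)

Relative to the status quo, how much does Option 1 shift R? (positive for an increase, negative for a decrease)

Baseline:
  N = 5
  R = 149 + 5 = 154
Option 1 (N := 11):
  N = 11
  R = 149 + 11 = 160
Change in R: 160 − 154 = 6

6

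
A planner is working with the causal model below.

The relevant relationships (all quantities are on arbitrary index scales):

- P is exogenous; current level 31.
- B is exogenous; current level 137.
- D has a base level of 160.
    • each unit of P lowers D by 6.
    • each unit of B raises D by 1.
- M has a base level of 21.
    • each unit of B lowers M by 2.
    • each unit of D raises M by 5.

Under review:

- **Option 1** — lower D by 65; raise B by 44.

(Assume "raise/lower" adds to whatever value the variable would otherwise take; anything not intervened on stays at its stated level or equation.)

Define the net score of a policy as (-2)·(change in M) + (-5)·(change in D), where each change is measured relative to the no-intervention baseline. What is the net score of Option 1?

Baseline:
  P = 31
  B = 137
  D = 160 − 6·31 + 137 = 111
  M = 21 − 2·137 + 5·111 = 302
Option 1 (D − 65, B + 44):
  P = 31
  B = 137 + 44 = 181
  D = 160 − 6·31 + 181 (−65 from intervention) = 90
  M = 21 − 2·181 + 5·90 = 109
ΔM = 109 − 302 = -193; ΔD = 90 − 111 = -21
Score = (-2)·(-193) + (-5)·(-21) = 491

491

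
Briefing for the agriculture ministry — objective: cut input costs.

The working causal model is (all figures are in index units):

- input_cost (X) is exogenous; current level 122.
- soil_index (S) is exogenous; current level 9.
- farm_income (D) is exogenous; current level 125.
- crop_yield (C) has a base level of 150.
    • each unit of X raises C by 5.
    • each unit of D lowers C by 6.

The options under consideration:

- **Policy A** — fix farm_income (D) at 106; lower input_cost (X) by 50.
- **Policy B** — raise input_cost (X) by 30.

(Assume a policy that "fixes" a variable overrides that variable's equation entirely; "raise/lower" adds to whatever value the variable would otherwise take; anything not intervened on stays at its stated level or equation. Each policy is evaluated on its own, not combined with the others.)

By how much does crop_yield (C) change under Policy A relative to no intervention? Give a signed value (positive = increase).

-136

Baseline:
  X = 122
  D = 125
  C = 150 + 5·122 − 6·125 = 10
Policy A (D := 106, X − 50):
  X = 122 − 50 = 72
  D = 106
  C = 150 + 5·72 − 6·106 = -126
Change in C: -126 − 10 = -136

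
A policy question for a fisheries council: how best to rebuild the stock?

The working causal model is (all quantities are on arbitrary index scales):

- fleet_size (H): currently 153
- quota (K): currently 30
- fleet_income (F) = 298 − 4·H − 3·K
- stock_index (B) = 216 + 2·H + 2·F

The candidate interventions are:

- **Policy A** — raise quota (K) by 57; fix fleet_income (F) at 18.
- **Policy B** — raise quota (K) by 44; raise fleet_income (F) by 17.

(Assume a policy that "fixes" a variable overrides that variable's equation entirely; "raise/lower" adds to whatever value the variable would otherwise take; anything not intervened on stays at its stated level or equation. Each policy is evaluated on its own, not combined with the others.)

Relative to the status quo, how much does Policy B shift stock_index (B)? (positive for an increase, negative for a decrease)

-230

Baseline:
  H = 153
  K = 30
  F = 298 − 4·153 − 3·30 = -404
  B = 216 + 2·153 + 2·(-404) = -286
Policy B (K + 44, F + 17):
  H = 153
  K = 30 + 44 = 74
  F = 298 − 4·153 − 3·74 (+17 from intervention) = -519
  B = 216 + 2·153 + 2·(-519) = -516
Change in B: -516 − (-286) = -230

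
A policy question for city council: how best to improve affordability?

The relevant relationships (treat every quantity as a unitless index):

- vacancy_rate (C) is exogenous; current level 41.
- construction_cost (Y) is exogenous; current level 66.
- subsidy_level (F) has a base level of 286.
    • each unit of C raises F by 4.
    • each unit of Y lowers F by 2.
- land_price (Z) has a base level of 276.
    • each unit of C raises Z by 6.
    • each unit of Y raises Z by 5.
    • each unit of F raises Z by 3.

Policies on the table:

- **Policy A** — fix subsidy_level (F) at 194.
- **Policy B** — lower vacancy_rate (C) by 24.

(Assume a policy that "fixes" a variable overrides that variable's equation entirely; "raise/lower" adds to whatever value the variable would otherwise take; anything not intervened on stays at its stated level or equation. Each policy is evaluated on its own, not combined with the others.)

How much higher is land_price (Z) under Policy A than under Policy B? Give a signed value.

Policy A (F := 194):
  C = 41
  Y = 66
  F = 194
  Z = 276 + 6·41 + 5·66 + 3·194 = 1434
Policy B (C − 24):
  C = 41 − 24 = 17
  Y = 66
  F = 286 + 4·17 − 2·66 = 222
  Z = 276 + 6·17 + 5·66 + 3·222 = 1374
Z: 1434 − 1374 = 60

60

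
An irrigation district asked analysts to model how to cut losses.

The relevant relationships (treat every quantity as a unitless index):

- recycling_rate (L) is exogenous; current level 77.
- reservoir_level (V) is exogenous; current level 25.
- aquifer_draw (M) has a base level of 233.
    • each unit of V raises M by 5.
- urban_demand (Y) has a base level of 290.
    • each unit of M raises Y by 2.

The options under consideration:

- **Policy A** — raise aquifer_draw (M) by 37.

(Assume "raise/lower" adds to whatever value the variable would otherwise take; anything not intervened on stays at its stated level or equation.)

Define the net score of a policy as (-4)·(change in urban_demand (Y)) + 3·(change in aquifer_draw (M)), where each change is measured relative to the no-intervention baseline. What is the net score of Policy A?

Baseline:
  V = 25
  M = 233 + 5·25 = 358
  Y = 290 + 2·358 = 1006
Policy A (M + 37):
  V = 25
  M = 233 + 5·25 (+37 from intervention) = 395
  Y = 290 + 2·395 = 1080
ΔY = 1080 − 1006 = 74; ΔM = 395 − 358 = 37
Score = (-4)·74 + 3·37 = -185

-185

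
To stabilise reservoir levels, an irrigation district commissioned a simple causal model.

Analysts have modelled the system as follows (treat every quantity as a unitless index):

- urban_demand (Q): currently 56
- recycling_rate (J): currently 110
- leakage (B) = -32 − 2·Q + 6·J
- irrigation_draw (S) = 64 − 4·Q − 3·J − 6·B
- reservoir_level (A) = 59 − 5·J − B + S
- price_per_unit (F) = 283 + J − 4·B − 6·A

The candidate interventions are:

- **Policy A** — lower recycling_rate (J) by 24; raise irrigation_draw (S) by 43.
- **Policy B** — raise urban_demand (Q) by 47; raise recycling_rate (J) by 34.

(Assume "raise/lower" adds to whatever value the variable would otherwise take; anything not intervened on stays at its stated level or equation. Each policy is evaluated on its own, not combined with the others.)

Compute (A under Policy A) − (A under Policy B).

2473

Policy A (J − 24, S + 43):
  Q = 56
  J = 110 − 24 = 86
  B = -32 − 2·56 + 6·86 = 372
  S = 64 − 4·56 − 3·86 − 6·372 (+43 from intervention) = -2607
  A = 59 − 5·86 − 372 + (-2607) = -3350
Policy B (Q + 47, J + 34):
  Q = 56 + 47 = 103
  J = 110 + 34 = 144
  B = -32 − 2·103 + 6·144 = 626
  S = 64 − 4·103 − 3·144 − 6·626 = -4536
  A = 59 − 5·144 − 626 + (-4536) = -5823
A: -3350 − (-5823) = 2473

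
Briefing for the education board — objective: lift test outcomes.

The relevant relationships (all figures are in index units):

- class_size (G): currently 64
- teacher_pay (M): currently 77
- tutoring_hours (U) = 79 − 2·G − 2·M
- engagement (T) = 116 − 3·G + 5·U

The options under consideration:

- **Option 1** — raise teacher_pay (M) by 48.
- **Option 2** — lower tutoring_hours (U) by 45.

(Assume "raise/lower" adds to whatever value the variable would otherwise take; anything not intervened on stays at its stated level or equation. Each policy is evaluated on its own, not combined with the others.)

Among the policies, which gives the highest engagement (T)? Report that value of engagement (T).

-1316

Option 1 (M + 48):
  G = 64
  M = 77 + 48 = 125
  U = 79 − 2·64 − 2·125 = -299
  T = 116 − 3·64 + 5·(-299) = -1571
Option 2 (U − 45):
  G = 64
  M = 77
  U = 79 − 2·64 − 2·77 (−45 from intervention) = -248
  T = 116 − 3·64 + 5·(-248) = -1316
Comparing — Option 1: T=-1571, Option 2: T=-1316. Highest is -1316 (Option 2).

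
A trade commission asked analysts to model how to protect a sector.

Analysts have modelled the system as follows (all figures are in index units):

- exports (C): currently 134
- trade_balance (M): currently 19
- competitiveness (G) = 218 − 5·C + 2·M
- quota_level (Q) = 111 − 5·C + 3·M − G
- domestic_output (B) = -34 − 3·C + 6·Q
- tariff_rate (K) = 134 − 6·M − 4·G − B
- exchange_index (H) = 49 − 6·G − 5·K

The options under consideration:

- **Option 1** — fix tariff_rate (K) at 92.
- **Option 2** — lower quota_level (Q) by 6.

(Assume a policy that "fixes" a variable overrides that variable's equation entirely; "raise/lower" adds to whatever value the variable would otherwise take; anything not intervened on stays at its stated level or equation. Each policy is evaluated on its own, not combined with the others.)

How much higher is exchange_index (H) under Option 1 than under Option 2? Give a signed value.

Option 1 (K := 92):
  C = 134
  M = 19
  G = 218 − 5·134 + 2·19 = -414
  Q = 111 − 5·134 + 3·19 − (-414) = -88
  B = -34 − 3·134 + 6·(-88) = -964
  K = 92
  H = 49 − 6·(-414) − 5·92 = 2073
Option 2 (Q − 6):
  C = 134
  M = 19
  G = 218 − 5·134 + 2·19 = -414
  Q = 111 − 5·134 + 3·19 − (-414) (−6 from intervention) = -94
  B = -34 − 3·134 + 6·(-94) = -1000
  K = 134 − 6·19 − 4·(-414) − (-1000) = 2676
  H = 49 − 6·(-414) − 5·2676 = -10847
H: 2073 − (-10847) = 12920

12920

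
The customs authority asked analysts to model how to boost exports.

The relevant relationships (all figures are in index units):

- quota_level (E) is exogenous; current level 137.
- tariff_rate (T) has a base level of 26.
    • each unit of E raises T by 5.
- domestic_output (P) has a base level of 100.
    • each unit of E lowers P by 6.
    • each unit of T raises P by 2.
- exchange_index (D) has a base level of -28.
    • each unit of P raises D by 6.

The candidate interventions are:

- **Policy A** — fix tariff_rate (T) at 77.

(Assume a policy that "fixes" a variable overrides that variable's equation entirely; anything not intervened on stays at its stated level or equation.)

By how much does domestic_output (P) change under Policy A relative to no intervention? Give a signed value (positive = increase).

Baseline:
  E = 137
  T = 26 + 5·137 = 711
  P = 100 − 6·137 + 2·711 = 700
Policy A (T := 77):
  E = 137
  T = 77
  P = 100 − 6·137 + 2·77 = -568
Change in P: -568 − 700 = -1268

-1268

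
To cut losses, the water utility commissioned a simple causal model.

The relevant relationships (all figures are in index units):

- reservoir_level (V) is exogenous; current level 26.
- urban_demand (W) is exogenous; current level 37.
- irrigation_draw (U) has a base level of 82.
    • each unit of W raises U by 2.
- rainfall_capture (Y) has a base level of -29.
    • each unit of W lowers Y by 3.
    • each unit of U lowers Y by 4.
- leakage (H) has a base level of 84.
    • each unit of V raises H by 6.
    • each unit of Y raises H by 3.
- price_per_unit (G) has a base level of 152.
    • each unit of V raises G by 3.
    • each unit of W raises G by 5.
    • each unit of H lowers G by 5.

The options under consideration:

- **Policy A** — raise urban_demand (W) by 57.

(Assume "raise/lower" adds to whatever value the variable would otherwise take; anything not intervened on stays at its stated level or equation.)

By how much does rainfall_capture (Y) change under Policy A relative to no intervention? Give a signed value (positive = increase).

-627

Baseline:
  W = 37
  U = 82 + 2·37 = 156
  Y = -29 − 3·37 − 4·156 = -764
Policy A (W + 57):
  W = 37 + 57 = 94
  U = 82 + 2·94 = 270
  Y = -29 − 3·94 − 4·270 = -1391
Change in Y: -1391 − (-764) = -627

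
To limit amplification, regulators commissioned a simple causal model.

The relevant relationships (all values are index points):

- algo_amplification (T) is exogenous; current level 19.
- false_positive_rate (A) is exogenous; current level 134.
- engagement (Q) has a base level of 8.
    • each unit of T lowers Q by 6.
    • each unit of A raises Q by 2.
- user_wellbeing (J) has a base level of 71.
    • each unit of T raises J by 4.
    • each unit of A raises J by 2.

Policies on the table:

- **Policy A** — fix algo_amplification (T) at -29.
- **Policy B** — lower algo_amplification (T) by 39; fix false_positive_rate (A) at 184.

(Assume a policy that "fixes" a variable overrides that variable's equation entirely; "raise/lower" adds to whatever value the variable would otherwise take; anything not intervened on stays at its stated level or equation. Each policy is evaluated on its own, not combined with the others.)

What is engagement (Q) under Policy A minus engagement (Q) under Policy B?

-46

Policy A (T := -29):
  T = -29
  A = 134
  Q = 8 − 6·(-29) + 2·134 = 450
Policy B (T − 39, A := 184):
  T = 19 − 39 = -20
  A = 184
  Q = 8 − 6·(-20) + 2·184 = 496
Q: 450 − 496 = -46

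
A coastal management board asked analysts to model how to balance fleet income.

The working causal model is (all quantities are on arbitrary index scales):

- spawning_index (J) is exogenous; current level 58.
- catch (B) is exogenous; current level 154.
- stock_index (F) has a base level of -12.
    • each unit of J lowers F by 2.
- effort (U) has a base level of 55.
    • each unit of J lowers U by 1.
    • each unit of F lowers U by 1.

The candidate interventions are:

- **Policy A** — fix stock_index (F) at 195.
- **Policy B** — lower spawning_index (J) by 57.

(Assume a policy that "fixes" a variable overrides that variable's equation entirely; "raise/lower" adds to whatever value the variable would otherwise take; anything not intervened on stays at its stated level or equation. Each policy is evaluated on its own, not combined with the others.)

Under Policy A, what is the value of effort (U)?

Policy A (F := 195):
  J = 58
  F = 195
  U = 55 − 58 − 195 = -198

-198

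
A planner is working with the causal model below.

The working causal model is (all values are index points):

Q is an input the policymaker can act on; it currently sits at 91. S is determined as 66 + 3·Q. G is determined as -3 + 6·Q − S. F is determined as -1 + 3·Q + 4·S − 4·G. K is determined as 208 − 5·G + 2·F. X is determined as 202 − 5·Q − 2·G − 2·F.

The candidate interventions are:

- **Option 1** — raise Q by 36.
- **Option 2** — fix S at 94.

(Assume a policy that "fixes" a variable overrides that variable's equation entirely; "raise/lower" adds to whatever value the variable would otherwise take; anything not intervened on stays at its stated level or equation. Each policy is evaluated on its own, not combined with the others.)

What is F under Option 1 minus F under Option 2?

Option 1 (Q + 36):
  Q = 91 + 36 = 127
  S = 66 + 3·127 = 447
  G = -3 + 6·127 − 447 = 312
  F = -1 + 3·127 + 4·447 − 4·312 = 920
Option 2 (S := 94):
  Q = 91
  S = 94
  G = -3 + 6·91 − 94 = 449
  F = -1 + 3·91 + 4·94 − 4·449 = -1148
F: 920 − (-1148) = 2068

2068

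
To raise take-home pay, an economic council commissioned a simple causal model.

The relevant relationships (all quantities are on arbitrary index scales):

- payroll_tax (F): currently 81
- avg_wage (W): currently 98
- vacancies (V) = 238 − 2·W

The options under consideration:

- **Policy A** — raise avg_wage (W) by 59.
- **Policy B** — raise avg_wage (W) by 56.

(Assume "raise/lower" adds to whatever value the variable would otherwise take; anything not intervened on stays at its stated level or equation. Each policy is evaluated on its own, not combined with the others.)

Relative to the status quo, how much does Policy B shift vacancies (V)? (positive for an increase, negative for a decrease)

-112

Baseline:
  W = 98
  V = 238 − 2·98 = 42
Policy B (W + 56):
  W = 98 + 56 = 154
  V = 238 − 2·154 = -70
Change in V: -70 − 42 = -112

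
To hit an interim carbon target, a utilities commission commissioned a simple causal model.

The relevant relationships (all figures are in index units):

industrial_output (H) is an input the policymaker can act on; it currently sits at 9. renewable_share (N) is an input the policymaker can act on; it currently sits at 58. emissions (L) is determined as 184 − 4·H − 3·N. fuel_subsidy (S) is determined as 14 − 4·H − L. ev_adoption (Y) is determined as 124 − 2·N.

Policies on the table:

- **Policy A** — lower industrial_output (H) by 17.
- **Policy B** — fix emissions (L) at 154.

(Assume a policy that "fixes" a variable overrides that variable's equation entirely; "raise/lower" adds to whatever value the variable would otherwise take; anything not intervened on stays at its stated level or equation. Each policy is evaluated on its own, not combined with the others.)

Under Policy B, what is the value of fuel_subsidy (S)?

-176

Policy B (L := 154):
  H = 9
  N = 58
  L = 154
  S = 14 − 4·9 − 154 = -176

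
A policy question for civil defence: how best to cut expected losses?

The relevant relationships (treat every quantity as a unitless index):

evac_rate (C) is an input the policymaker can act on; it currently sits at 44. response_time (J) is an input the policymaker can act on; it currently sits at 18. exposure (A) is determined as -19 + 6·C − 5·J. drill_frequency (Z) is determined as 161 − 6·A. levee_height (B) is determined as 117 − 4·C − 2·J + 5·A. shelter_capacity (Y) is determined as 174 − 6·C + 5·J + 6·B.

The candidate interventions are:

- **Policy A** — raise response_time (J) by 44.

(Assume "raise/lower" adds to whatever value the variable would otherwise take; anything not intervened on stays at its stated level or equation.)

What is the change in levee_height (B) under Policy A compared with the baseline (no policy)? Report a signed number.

Baseline:
  C = 44
  J = 18
  A = -19 + 6·44 − 5·18 = 155
  B = 117 − 4·44 − 2·18 + 5·155 = 680
Policy A (J + 44):
  C = 44
  J = 18 + 44 = 62
  A = -19 + 6·44 − 5·62 = -65
  B = 117 − 4·44 − 2·62 + 5·(-65) = -508
Change in B: -508 − 680 = -1188

-1188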